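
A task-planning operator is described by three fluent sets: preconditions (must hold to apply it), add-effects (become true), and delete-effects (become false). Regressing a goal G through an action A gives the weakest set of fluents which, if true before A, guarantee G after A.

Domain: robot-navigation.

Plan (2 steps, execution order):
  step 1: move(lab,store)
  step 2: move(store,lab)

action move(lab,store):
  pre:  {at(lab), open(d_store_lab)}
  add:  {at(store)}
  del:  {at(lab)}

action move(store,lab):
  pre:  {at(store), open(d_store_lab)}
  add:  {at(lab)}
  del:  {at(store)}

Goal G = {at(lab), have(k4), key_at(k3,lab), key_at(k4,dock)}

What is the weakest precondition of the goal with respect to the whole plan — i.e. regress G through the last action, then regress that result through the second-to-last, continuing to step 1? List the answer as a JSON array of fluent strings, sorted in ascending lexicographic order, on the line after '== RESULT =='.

Work backward from the goal:
  through step 2 (move(store,lab)): drop {at(lab)}, keep {have(k4), key_at(k3,lab), key_at(k4,dock)}, require {at(store), open(d_store_lab)}
    → {at(store), have(k4), key_at(k3,lab), key_at(k4,dock), open(d_store_lab)}
  through step 1 (move(lab,store)): drop {at(store)}, keep {have(k4), key_at(k3,lab), key_at(k4,dock), open(d_store_lab)}, require {at(lab), open(d_store_lab)}
    → {at(lab), have(k4), key_at(k3,lab), key_at(k4,dock), open(d_store_lab)}

== RESULT ==
["at(lab)", "have(k4)", "key_at(k3,lab)", "key_at(k4,dock)", "open(d_store_lab)"]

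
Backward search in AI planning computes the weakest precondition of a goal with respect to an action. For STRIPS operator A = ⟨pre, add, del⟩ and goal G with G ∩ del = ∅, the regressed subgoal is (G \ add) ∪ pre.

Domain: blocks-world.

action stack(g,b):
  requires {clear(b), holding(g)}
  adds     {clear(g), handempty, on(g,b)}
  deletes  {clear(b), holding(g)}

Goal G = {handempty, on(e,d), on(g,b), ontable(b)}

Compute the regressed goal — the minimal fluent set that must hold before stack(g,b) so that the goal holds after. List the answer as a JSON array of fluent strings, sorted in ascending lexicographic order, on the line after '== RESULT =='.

Compute (G \ add) ∪ pre:
  G ∩ del = {}  (empty — regression defined)
  G \ add = {handempty, on(e,d), on(g,b), ontable(b)} \ {clear(g), handempty, on(g,b)} = {on(e,d), ontable(b)}
  ∪ pre   = {on(e,d), ontable(b)} ∪ {clear(b), holding(g)}
          = {clear(b), holding(g), on(e,d), ontable(b)}

== RESULT ==
["clear(b)", "holding(g)", "on(e,d)", "ontable(b)"]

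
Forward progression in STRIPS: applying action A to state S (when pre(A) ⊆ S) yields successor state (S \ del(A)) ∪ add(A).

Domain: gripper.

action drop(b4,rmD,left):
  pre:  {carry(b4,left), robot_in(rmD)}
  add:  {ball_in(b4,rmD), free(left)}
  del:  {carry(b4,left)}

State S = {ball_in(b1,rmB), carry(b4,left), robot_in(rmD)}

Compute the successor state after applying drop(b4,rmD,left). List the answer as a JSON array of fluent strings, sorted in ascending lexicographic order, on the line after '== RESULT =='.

Progress:
  pre ⊆ S: {carry(b4,left), robot_in(rmD)} ⊆ S  — applicable
  S \ del = {ball_in(b1,rmB), robot_in(rmD)}
  ∪ add   = {ball_in(b1,rmB), ball_in(b4,rmD), free(left), robot_in(rmD)}

== RESULT ==
["ball_in(b1,rmB)", "ball_in(b4,rmD)", "free(left)", "robot_in(rmD)"]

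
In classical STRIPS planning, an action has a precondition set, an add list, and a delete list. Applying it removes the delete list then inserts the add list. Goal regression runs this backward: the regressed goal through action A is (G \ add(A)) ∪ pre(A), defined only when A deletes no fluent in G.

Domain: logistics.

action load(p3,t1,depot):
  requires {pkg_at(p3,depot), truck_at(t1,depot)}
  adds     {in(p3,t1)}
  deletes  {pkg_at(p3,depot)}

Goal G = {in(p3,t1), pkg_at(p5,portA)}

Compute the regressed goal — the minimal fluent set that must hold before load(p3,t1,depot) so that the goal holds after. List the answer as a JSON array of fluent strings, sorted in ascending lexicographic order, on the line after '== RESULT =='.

Compute (G \ add) ∪ pre:
  G ∩ del = {}  (empty — regression defined)
  G \ add = {in(p3,t1), pkg_at(p5,portA)} \ {in(p3,t1)} = {pkg_at(p5,portA)}
  ∪ pre   = {pkg_at(p5,portA)} ∪ {pkg_at(p3,depot), truck_at(t1,depot)}
          = {pkg_at(p3,depot), pkg_at(p5,portA), truck_at(t1,depot)}

== RESULT ==
["pkg_at(p3,depot)", "pkg_at(p5,portA)", "truck_at(t1,depot)"]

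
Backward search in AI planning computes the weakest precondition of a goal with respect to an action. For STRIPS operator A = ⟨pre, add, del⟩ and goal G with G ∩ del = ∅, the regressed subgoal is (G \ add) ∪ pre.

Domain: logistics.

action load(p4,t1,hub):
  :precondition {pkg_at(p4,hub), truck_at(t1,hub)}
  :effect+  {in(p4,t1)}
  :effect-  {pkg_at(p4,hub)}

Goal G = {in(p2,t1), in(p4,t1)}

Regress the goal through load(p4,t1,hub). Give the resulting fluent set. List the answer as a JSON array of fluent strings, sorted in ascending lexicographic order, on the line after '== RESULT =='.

Regress:
  G ∩ del = {}  (empty — regression defined)
  G \ add = {in(p2,t1), in(p4,t1)} \ {in(p4,t1)} = {in(p2,t1)}
  ∪ pre   = {in(p2,t1)} ∪ {pkg_at(p4,hub), truck_at(t1,hub)}
          = {in(p2,t1), pkg_at(p4,hub), truck_at(t1,hub)}

== RESULT ==
["in(p2,t1)", "pkg_at(p4,hub)", "truck_at(t1,hub)"]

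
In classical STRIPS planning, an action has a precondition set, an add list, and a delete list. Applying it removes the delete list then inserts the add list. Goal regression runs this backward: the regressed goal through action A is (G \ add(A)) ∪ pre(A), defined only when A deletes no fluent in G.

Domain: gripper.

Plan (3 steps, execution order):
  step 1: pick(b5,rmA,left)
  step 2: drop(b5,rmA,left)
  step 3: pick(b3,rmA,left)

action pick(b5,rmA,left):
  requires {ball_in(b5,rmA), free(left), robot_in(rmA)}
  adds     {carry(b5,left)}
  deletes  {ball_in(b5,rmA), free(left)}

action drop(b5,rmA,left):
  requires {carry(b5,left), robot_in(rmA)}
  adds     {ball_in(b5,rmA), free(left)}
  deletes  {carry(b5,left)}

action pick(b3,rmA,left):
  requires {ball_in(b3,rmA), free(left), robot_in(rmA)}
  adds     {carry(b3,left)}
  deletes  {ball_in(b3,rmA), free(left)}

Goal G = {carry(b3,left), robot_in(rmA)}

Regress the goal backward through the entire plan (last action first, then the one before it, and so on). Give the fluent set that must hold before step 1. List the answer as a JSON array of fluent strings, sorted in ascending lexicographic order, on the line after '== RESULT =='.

Regress step by step:
  through step 3 (pick(b3,rmA,left)): drop {carry(b3,left)}, keep {robot_in(rmA)}, require {ball_in(b3,rmA), free(left), robot_in(rmA)}
    → {ball_in(b3,rmA), free(left), robot_in(rmA)}
  through step 2 (drop(b5,rmA,left)): drop {free(left)}, keep {ball_in(b3,rmA), robot_in(rmA)}, require {carry(b5,left), robot_in(rmA)}
    → {ball_in(b3,rmA), carry(b5,left), robot_in(rmA)}
  through step 1 (pick(b5,rmA,left)): drop {carry(b5,left)}, keep {ball_in(b3,rmA), robot_in(rmA)}, require {ball_in(b5,rmA), free(left), robot_in(rmA)}
    → {ball_in(b3,rmA), ball_in(b5,rmA), free(left), robot_in(rmA)}

== RESULT ==
["ball_in(b3,rmA)", "ball_in(b5,rmA)", "free(left)", "robot_in(rmA)"]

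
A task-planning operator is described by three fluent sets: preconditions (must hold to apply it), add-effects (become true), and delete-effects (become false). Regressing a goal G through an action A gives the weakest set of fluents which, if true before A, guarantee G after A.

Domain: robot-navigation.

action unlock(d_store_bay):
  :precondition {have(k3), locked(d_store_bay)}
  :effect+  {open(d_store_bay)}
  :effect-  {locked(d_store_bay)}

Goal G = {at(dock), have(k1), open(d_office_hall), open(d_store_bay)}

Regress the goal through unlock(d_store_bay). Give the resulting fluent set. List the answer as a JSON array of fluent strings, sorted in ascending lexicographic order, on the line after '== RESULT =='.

Compute (G \ add) ∪ pre:
  G ∩ del = {}  (empty — regression defined)
  G \ add = {at(dock), have(k1), open(d_office_hall), open(d_store_bay)} \ {open(d_store_bay)} = {at(dock), have(k1), open(d_office_hall)}
  ∪ pre   = {at(dock), have(k1), open(d_office_hall)} ∪ {have(k3), locked(d_store_bay)}
          = {at(dock), have(k1), have(k3), locked(d_store_bay), open(d_office_hall)}

== RESULT ==
["at(dock)", "have(k1)", "have(k3)", "locked(d_store_bay)", "open(d_office_hall)"]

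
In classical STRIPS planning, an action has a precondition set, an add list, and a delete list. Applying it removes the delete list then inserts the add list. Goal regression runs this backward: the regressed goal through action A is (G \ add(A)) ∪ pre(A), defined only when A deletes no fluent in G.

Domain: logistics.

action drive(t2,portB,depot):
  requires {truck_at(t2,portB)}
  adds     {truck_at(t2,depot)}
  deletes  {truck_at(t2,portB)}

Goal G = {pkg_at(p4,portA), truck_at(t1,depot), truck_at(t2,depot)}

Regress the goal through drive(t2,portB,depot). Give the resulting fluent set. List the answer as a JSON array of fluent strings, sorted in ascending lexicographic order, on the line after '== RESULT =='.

Regress:
  G ∩ del = {}  (empty — regression defined)
  G \ add = {pkg_at(p4,portA), truck_at(t1,depot), truck_at(t2,depot)} \ {truck_at(t2,depot)} = {pkg_at(p4,portA), truck_at(t1,depot)}
  ∪ pre   = {pkg_at(p4,portA), truck_at(t1,depot)} ∪ {truck_at(t2,portB)}
          = {pkg_at(p4,portA), truck_at(t1,depot), truck_at(t2,portB)}

== RESULT ==
["pkg_at(p4,portA)", "truck_at(t1,depot)", "truck_at(t2,portB)"]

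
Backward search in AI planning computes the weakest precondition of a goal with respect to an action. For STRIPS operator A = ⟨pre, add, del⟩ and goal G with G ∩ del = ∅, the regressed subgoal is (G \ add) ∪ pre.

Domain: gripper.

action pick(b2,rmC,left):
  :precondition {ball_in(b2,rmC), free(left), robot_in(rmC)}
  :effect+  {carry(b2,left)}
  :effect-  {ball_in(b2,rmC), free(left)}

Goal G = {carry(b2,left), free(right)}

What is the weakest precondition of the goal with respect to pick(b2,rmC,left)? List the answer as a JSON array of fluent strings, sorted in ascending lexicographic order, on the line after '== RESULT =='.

Regress:
  G ∩ del = {}  (empty — regression defined)
  G \ add = {carry(b2,left), free(right)} \ {carry(b2,left)} = {free(right)}
  ∪ pre   = {free(right)} ∪ {ball_in(b2,rmC), free(left), robot_in(rmC)}
          = {ball_in(b2,rmC), free(left), free(right), robot_in(rmC)}

== RESULT ==
["ball_in(b2,rmC)", "free(left)", "free(right)", "robot_in(rmC)"]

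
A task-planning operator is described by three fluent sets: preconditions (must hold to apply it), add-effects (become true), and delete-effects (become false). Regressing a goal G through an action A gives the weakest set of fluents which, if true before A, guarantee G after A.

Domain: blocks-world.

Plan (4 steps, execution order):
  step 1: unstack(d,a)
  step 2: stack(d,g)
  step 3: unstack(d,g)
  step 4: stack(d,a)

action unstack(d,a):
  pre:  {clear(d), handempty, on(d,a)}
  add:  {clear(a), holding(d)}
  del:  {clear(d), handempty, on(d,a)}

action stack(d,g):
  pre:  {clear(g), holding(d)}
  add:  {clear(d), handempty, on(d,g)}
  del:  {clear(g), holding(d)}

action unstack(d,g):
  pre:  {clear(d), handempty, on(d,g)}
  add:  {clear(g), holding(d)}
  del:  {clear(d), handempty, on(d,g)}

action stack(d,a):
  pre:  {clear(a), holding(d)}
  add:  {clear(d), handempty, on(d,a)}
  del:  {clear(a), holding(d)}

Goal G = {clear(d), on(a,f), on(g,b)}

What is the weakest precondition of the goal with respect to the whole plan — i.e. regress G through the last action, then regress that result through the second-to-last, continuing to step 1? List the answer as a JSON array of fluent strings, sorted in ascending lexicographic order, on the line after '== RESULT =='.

Regress step by step:
  through step 4 (stack(d,a)): drop {clear(d)}, keep {on(a,f), on(g,b)}, require {clear(a), holding(d)}
    → {clear(a), holding(d), on(a,f), on(g,b)}
  through step 3 (unstack(d,g)): drop {holding(d)}, keep {clear(a), on(a,f), on(g,b)}, require {clear(d), handempty, on(d,g)}
    → {clear(a), clear(d), handempty, on(a,f), on(d,g), on(g,b)}
  through step 2 (stack(d,g)): drop {clear(d), handempty, on(d,g)}, keep {clear(a), on(a,f), on(g,b)}, require {clear(g), holding(d)}
    → {clear(a), clear(g), holding(d), on(a,f), on(g,b)}
  through step 1 (unstack(d,a)): drop {clear(a), holding(d)}, keep {clear(g), on(a,f), on(g,b)}, require {clear(d), handempty, on(d,a)}
    → {clear(d), clear(g), handempty, on(a,f), on(d,a), on(g,b)}

== RESULT ==
["clear(d)", "clear(g)", "handempty", "on(a,f)", "on(d,a)", "on(g,b)"]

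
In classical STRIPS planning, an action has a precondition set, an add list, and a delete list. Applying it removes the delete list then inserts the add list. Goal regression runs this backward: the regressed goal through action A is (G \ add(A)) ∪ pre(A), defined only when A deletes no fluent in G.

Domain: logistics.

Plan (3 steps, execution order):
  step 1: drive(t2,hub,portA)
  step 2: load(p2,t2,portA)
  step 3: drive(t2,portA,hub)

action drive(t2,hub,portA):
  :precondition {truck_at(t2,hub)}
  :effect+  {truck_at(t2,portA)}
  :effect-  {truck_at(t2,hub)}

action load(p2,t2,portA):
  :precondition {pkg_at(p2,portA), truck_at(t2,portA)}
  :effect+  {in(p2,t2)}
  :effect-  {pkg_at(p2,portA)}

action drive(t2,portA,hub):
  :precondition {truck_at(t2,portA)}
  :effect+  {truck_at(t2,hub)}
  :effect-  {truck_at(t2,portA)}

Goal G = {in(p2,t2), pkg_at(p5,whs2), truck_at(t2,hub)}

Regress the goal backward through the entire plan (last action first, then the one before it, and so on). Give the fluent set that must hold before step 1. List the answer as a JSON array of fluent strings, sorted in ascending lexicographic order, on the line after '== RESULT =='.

Regress step by step:
  through step 3 (drive(t2,portA,hub)): drop {truck_at(t2,hub)}, keep {in(p2,t2), pkg_at(p5,whs2)}, require {truck_at(t2,portA)}
    → {in(p2,t2), pkg_at(p5,whs2), truck_at(t2,portA)}
  through step 2 (load(p2,t2,portA)): drop {in(p2,t2)}, keep {pkg_at(p5,whs2), truck_at(t2,portA)}, require {pkg_at(p2,portA), truck_at(t2,portA)}
    → {pkg_at(p2,portA), pkg_at(p5,whs2), truck_at(t2,portA)}
  through step 1 (drive(t2,hub,portA)): drop {truck_at(t2,portA)}, keep {pkg_at(p2,portA), pkg_at(p5,whs2)}, require {truck_at(t2,hub)}
    → {pkg_at(p2,portA), pkg_at(p5,whs2), truck_at(t2,hub)}

== RESULT ==
["pkg_at(p2,portA)", "pkg_at(p5,whs2)", "truck_at(t2,hub)"]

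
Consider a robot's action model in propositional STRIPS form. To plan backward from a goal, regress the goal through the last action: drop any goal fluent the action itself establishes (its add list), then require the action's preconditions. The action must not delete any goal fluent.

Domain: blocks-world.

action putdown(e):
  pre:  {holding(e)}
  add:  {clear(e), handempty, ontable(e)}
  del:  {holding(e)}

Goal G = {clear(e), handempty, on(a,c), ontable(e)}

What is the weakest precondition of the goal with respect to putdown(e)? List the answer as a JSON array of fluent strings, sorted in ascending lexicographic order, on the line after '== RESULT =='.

Compute (G \ add) ∪ pre:
  G ∩ del = {}  (empty — regression defined)
  G \ add = {clear(e), handempty, on(a,c), ontable(e)} \ {clear(e), handempty, ontable(e)} = {on(a,c)}
  ∪ pre   = {on(a,c)} ∪ {holding(e)}
          = {holding(e), on(a,c)}

== RESULT ==
["holding(e)", "on(a,c)"]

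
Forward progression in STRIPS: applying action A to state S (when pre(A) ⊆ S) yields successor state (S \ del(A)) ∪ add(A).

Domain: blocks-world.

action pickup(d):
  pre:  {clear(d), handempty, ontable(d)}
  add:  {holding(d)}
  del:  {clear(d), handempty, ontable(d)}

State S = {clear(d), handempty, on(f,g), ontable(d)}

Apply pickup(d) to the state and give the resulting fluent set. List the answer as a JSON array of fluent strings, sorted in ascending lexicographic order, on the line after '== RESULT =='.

Progress:
  pre ⊆ S: {clear(d), handempty, ontable(d)} ⊆ S  — applicable
  S \ del = {on(f,g)}
  ∪ add   = {holding(d), on(f,g)}

== RESULT ==
["holding(d)", "on(f,g)"]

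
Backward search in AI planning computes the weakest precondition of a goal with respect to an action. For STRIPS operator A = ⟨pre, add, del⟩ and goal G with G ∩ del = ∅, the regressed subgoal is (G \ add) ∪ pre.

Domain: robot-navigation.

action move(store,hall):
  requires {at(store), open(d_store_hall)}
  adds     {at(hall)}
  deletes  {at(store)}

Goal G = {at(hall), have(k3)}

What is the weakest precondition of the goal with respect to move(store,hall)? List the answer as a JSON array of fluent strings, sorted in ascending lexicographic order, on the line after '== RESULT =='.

Regress:
  G ∩ del = {}  (empty — regression defined)
  G \ add = {at(hall), have(k3)} \ {at(hall)} = {have(k3)}
  ∪ pre   = {have(k3)} ∪ {at(store), open(d_store_hall)}
          = {at(store), have(k3), open(d_store_hall)}

== RESULT ==
["at(store)", "have(k3)", "open(d_store_hall)"]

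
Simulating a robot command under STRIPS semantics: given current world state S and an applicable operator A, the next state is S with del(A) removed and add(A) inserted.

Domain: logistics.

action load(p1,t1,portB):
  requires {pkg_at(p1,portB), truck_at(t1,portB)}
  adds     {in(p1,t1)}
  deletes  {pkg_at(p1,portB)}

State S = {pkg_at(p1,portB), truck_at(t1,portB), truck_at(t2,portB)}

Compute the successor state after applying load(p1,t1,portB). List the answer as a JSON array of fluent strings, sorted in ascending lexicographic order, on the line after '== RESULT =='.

Compute (S \ del) ∪ add:
  pre ⊆ S: {pkg_at(p1,portB), truck_at(t1,portB)} ⊆ S  — applicable
  S \ del = {truck_at(t1,portB), truck_at(t2,portB)}
  ∪ add   = {in(p1,t1), truck_at(t1,portB), truck_at(t2,portB)}

== RESULT ==
["in(p1,t1)", "truck_at(t1,portB)", "truck_at(t2,portB)"]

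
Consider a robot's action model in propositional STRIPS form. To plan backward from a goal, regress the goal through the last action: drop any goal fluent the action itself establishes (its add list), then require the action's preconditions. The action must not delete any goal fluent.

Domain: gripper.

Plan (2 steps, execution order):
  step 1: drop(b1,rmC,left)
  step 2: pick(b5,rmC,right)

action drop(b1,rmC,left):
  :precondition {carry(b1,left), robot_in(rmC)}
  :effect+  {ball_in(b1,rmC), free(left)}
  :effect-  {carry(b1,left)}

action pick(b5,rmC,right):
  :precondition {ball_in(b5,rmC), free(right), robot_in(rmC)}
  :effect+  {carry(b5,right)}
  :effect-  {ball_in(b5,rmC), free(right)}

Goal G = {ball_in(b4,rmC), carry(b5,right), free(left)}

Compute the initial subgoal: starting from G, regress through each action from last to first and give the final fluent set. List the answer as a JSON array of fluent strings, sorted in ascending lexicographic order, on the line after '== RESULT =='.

Work backward from the goal:
  through step 2 (pick(b5,rmC,right)): drop {carry(b5,right)}, keep {ball_in(b4,rmC), free(left)}, require {ball_in(b5,rmC), free(right), robot_in(rmC)}
    → {ball_in(b4,rmC), ball_in(b5,rmC), free(left), free(right), robot_in(rmC)}
  through step 1 (drop(b1,rmC,left)): drop {free(left)}, keep {ball_in(b4,rmC), ball_in(b5,rmC), free(right), robot_in(rmC)}, require {carry(b1,left), robot_in(rmC)}
    → {ball_in(b4,rmC), ball_in(b5,rmC), carry(b1,left), free(right), robot_in(rmC)}

== RESULT ==
["ball_in(b4,rmC)", "ball_in(b5,rmC)", "carry(b1,left)", "free(right)", "robot_in(rmC)"]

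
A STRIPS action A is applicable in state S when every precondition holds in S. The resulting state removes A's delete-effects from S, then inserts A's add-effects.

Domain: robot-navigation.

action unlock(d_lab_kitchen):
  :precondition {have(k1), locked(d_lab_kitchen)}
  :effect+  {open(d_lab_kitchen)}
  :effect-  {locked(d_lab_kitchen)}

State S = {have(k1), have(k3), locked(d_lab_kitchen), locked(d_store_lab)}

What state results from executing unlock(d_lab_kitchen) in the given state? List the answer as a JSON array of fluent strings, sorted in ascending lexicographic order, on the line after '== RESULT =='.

Compute (S \ del) ∪ add:
  pre ⊆ S: {have(k1), locked(d_lab_kitchen)} ⊆ S  — applicable
  S \ del = {have(k1), have(k3), locked(d_store_lab)}
  ∪ add   = {have(k1), have(k3), locked(d_store_lab), open(d_lab_kitchen)}

== RESULT ==
["have(k1)", "have(k3)", "locked(d_store_lab)", "open(d_lab_kitchen)"]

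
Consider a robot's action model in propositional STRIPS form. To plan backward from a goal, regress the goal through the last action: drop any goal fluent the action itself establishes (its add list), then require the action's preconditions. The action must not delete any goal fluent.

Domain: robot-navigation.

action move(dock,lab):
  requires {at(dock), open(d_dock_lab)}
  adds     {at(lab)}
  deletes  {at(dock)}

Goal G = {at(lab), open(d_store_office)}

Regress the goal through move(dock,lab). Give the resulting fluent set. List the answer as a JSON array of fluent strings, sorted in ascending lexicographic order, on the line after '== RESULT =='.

Compute (G \ add) ∪ pre:
  G ∩ del = {}  (empty — regression defined)
  G \ add = {at(lab), open(d_store_office)} \ {at(lab)} = {open(d_store_office)}
  ∪ pre   = {open(d_store_office)} ∪ {at(dock), open(d_dock_lab)}
          = {at(dock), open(d_dock_lab), open(d_store_office)}

== RESULT ==
["at(dock)", "open(d_dock_lab)", "open(d_store_office)"]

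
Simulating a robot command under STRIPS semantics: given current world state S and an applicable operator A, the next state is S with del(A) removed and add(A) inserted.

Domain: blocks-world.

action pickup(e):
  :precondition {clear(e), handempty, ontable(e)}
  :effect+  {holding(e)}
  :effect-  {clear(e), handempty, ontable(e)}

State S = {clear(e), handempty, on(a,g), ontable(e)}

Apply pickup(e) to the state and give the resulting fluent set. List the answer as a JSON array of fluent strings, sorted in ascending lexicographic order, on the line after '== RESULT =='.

Compute (S \ del) ∪ add:
  pre ⊆ S: {clear(e), handempty, ontable(e)} ⊆ S  — applicable
  S \ del = {on(a,g)}
  ∪ add   = {holding(e), on(a,g)}

== RESULT ==
["holding(e)", "on(a,g)"]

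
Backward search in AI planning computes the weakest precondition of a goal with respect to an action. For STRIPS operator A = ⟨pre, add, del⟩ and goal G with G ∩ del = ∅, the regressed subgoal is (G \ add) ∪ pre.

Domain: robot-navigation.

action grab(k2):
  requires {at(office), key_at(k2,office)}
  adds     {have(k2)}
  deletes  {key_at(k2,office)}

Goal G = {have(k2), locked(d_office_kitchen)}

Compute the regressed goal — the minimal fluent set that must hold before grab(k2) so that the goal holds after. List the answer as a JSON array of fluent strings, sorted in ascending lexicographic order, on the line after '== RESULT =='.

Compute (G \ add) ∪ pre:
  G ∩ del = {}  (empty — regression defined)
  G \ add = {have(k2), locked(d_office_kitchen)} \ {have(k2)} = {locked(d_office_kitchen)}
  ∪ pre   = {locked(d_office_kitchen)} ∪ {at(office), key_at(k2,office)}
          = {at(office), key_at(k2,office), locked(d_office_kitchen)}

== RESULT ==
["at(office)", "key_at(k2,office)", "locked(d_office_kitchen)"]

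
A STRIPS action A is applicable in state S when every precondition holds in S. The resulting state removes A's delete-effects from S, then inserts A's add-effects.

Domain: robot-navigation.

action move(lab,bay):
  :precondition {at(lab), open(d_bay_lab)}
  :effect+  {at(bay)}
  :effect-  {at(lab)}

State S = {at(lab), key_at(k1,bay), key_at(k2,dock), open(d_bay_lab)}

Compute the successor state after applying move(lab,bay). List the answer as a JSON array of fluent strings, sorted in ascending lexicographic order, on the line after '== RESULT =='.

Compute (S \ del) ∪ add:
  pre ⊆ S: {at(lab), open(d_bay_lab)} ⊆ S  — applicable
  S \ del = {key_at(k1,bay), key_at(k2,dock), open(d_bay_lab)}
  ∪ add   = {at(bay), key_at(k1,bay), key_at(k2,dock), open(d_bay_lab)}

== RESULT ==
["at(bay)", "key_at(k1,bay)", "key_at(k2,dock)", "open(d_bay_lab)"]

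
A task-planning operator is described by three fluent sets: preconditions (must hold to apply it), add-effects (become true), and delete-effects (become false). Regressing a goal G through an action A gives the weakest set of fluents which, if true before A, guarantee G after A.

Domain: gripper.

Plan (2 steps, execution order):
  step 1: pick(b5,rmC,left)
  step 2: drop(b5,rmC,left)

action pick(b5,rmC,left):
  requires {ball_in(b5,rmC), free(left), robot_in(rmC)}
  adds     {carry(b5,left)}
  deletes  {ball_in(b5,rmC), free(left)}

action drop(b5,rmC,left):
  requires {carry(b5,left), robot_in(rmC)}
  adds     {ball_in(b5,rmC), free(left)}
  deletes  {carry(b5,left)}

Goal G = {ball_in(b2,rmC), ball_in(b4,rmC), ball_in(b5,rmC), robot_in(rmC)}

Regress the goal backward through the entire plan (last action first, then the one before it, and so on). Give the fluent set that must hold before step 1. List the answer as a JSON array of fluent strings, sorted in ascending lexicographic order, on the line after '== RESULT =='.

Regress step by step:
  through step 2 (drop(b5,rmC,left)): drop {ball_in(b5,rmC)}, keep {ball_in(b2,rmC), ball_in(b4,rmC), robot_in(rmC)}, require {carry(b5,left), robot_in(rmC)}
    → {ball_in(b2,rmC), ball_in(b4,rmC), carry(b5,left), robot_in(rmC)}
  through step 1 (pick(b5,rmC,left)): drop {carry(b5,left)}, keep {ball_in(b2,rmC), ball_in(b4,rmC), robot_in(rmC)}, require {ball_in(b5,rmC), free(left), robot_in(rmC)}
    → {ball_in(b2,rmC), ball_in(b4,rmC), ball_in(b5,rmC), free(left), robot_in(rmC)}

== RESULT ==
["ball_in(b2,rmC)", "ball_in(b4,rmC)", "ball_in(b5,rmC)", "free(left)", "robot_in(rmC)"]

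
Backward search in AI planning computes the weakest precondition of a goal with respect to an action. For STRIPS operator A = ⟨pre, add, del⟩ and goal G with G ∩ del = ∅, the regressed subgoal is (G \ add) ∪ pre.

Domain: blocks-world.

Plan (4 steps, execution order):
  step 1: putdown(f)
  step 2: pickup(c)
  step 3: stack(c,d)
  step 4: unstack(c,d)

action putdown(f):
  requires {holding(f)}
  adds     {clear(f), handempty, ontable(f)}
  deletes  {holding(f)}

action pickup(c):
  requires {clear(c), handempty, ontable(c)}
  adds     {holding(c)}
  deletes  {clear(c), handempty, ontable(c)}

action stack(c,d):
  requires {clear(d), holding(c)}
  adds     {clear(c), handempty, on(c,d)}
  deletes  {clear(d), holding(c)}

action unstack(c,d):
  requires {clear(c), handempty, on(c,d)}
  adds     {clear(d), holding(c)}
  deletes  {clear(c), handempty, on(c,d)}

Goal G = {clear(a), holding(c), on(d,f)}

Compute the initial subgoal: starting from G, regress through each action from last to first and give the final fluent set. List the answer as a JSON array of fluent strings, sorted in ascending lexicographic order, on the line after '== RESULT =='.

Work backward from the goal:
  through step 4 (unstack(c,d)): drop {holding(c)}, keep {clear(a), on(d,f)}, require {clear(c), handempty, on(c,d)}
    → {clear(a), clear(c), handempty, on(c,d), on(d,f)}
  through step 3 (stack(c,d)): drop {clear(c), handempty, on(c,d)}, keep {clear(a), on(d,f)}, require {clear(d), holding(c)}
    → {clear(a), clear(d), holding(c), on(d,f)}
  through step 2 (pickup(c)): drop {holding(c)}, keep {clear(a), clear(d), on(d,f)}, require {clear(c), handempty, ontable(c)}
    → {clear(a), clear(c), clear(d), handempty, on(d,f), ontable(c)}
  through step 1 (putdown(f)): drop {handempty}, keep {clear(a), clear(c), clear(d), on(d,f), ontable(c)}, require {holding(f)}
    → {clear(a), clear(c), clear(d), holding(f), on(d,f), ontable(c)}

== RESULT ==
["clear(a)", "clear(c)", "clear(d)", "holding(f)", "on(d,f)", "ontable(c)"]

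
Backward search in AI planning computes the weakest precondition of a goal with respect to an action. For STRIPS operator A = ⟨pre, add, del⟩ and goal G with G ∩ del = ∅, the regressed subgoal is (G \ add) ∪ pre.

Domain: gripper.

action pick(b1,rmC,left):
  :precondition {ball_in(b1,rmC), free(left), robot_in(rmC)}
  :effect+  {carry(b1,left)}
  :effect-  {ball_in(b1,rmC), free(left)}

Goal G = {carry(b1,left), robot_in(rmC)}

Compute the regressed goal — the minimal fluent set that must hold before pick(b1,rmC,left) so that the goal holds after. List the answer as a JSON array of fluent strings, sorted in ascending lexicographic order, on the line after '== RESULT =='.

Regress:
  G ∩ del = {}  (empty — regression defined)
  G \ add = {carry(b1,left), robot_in(rmC)} \ {carry(b1,left)} = {robot_in(rmC)}
  ∪ pre   = {robot_in(rmC)} ∪ {ball_in(b1,rmC), free(left), robot_in(rmC)}
          = {ball_in(b1,rmC), free(left), robot_in(rmC)}

== RESULT ==
["ball_in(b1,rmC)", "free(left)", "robot_in(rmC)"]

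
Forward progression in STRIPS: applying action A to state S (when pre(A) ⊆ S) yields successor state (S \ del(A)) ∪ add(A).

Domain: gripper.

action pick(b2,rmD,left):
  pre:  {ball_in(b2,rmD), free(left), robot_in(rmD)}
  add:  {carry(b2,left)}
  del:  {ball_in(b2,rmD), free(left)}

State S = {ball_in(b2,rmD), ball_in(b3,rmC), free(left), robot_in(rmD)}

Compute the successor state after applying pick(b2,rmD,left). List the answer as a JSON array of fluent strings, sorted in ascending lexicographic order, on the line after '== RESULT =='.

Progress:
  pre ⊆ S: {ball_in(b2,rmD), free(left), robot_in(rmD)} ⊆ S  — applicable
  S \ del = {ball_in(b3,rmC), robot_in(rmD)}
  ∪ add   = {ball_in(b3,rmC), carry(b2,left), robot_in(rmD)}

== RESULT ==
["ball_in(b3,rmC)", "carry(b2,left)", "robot_in(rmD)"]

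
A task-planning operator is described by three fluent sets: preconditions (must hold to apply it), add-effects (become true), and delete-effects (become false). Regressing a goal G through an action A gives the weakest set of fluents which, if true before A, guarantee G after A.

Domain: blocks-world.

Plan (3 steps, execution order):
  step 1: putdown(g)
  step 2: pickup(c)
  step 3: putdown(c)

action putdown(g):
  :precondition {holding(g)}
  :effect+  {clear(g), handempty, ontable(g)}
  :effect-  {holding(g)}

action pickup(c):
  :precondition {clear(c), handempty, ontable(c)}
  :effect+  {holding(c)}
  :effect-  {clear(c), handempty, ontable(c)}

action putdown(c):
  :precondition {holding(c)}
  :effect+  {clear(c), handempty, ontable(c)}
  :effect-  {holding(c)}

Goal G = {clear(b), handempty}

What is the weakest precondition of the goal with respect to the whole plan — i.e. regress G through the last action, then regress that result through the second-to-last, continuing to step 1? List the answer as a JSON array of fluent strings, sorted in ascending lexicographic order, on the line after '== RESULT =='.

Regress step by step:
  through step 3 (putdown(c)): drop {handempty}, keep {clear(b)}, require {holding(c)}
    → {clear(b), holding(c)}
  through step 2 (pickup(c)): drop {holding(c)}, keep {clear(b)}, require {clear(c), handempty, ontable(c)}
    → {clear(b), clear(c), handempty, ontable(c)}
  through step 1 (putdown(g)): drop {handempty}, keep {clear(b), clear(c), ontable(c)}, require {holding(g)}
    → {clear(b), clear(c), holding(g), ontable(c)}

== RESULT ==
["clear(b)", "clear(c)", "holding(g)", "ontable(c)"]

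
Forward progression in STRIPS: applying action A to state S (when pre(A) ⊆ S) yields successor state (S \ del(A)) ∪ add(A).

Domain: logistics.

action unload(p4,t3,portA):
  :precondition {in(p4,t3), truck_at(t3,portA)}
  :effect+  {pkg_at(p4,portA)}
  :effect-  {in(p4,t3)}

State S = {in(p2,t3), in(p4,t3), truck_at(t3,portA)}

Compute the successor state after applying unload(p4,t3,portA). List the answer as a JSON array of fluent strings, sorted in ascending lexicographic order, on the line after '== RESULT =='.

Progress:
  pre ⊆ S: {in(p4,t3), truck_at(t3,portA)} ⊆ S  — applicable
  S \ del = {in(p2,t3), truck_at(t3,portA)}
  ∪ add   = {in(p2,t3), pkg_at(p4,portA), truck_at(t3,portA)}

== RESULT ==
["in(p2,t3)", "pkg_at(p4,portA)", "truck_at(t3,portA)"]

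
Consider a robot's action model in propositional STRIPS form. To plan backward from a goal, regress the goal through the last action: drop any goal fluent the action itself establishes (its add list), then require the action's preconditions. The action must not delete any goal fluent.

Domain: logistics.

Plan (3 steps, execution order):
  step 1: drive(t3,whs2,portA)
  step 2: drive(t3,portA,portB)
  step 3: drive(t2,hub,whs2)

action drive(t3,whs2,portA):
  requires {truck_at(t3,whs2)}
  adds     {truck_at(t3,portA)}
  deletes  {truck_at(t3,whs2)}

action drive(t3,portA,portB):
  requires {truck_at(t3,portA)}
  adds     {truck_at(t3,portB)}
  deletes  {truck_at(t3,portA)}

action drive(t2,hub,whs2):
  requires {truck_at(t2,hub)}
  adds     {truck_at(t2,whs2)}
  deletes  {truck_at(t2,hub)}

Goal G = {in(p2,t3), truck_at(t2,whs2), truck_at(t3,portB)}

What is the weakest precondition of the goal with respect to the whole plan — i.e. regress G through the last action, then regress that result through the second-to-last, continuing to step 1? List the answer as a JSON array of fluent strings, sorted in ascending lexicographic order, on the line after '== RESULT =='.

Regress step by step:
  through step 3 (drive(t2,hub,whs2)): drop {truck_at(t2,whs2)}, keep {in(p2,t3), truck_at(t3,portB)}, require {truck_at(t2,hub)}
    → {in(p2,t3), truck_at(t2,hub), truck_at(t3,portB)}
  through step 2 (drive(t3,portA,portB)): drop {truck_at(t3,portB)}, keep {in(p2,t3), truck_at(t2,hub)}, require {truck_at(t3,portA)}
    → {in(p2,t3), truck_at(t2,hub), truck_at(t3,portA)}
  through step 1 (drive(t3,whs2,portA)): drop {truck_at(t3,portA)}, keep {in(p2,t3), truck_at(t2,hub)}, require {truck_at(t3,whs2)}
    → {in(p2,t3), truck_at(t2,hub), truck_at(t3,whs2)}

== RESULT ==
["in(p2,t3)", "truck_at(t2,hub)", "truck_at(t3,whs2)"]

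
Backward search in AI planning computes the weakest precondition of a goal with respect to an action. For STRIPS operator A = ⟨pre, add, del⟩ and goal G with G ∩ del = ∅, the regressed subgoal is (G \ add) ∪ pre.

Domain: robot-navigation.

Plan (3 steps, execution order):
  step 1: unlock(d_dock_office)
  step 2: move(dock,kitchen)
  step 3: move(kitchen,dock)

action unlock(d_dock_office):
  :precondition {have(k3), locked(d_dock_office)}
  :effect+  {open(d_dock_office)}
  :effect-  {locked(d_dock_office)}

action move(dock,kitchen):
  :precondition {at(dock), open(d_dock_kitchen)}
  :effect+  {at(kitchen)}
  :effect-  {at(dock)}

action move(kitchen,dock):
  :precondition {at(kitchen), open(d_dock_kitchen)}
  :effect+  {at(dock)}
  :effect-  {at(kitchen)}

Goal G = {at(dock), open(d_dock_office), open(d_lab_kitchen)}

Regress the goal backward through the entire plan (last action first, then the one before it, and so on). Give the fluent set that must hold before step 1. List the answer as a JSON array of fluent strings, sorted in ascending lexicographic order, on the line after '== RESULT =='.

Work backward from the goal:
  through step 3 (move(kitchen,dock)): drop {at(dock)}, keep {open(d_dock_office), open(d_lab_kitchen)}, require {at(kitchen), open(d_dock_kitchen)}
    → {at(kitchen), open(d_dock_kitchen), open(d_dock_office), open(d_lab_kitchen)}
  through step 2 (move(dock,kitchen)): drop {at(kitchen)}, keep {open(d_dock_kitchen), open(d_dock_office), open(d_lab_kitchen)}, require {at(dock), open(d_dock_kitchen)}
    → {at(dock), open(d_dock_kitchen), open(d_dock_office), open(d_lab_kitchen)}
  through step 1 (unlock(d_dock_office)): drop {open(d_dock_office)}, keep {at(dock), open(d_dock_kitchen), open(d_lab_kitchen)}, require {have(k3), locked(d_dock_office)}
    → {at(dock), have(k3), locked(d_dock_office), open(d_dock_kitchen), open(d_lab_kitchen)}

== RESULT ==
["at(dock)", "have(k3)", "locked(d_dock_office)", "open(d_dock_kitchen)", "open(d_lab_kitchen)"]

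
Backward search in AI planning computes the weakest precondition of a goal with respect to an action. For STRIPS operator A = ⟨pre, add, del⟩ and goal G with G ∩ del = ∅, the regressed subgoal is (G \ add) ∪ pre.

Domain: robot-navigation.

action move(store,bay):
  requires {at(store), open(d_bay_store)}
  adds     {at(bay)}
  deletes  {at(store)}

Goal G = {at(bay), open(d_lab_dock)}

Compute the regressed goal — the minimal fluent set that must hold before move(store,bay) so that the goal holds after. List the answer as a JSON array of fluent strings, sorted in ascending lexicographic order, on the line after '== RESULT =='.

Compute (G \ add) ∪ pre:
  G ∩ del = {}  (empty — regression defined)
  G \ add = {at(bay), open(d_lab_dock)} \ {at(bay)} = {open(d_lab_dock)}
  ∪ pre   = {open(d_lab_dock)} ∪ {at(store), open(d_bay_store)}
          = {at(store), open(d_bay_store), open(d_lab_dock)}

== RESULT ==
["at(store)", "open(d_bay_store)", "open(d_lab_dock)"]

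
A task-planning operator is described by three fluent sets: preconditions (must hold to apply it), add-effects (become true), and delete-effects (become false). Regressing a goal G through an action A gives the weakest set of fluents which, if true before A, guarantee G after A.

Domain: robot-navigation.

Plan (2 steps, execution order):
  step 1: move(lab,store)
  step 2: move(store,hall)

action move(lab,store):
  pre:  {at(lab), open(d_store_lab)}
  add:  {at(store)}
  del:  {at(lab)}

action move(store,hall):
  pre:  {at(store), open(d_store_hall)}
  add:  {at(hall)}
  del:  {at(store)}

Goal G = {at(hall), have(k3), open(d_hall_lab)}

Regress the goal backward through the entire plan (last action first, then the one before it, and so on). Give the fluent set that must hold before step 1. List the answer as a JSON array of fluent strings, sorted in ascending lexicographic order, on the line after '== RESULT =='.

Regress step by step:
  through step 2 (move(store,hall)): drop {at(hall)}, keep {have(k3), open(d_hall_lab)}, require {at(store), open(d_store_hall)}
    → {at(store), have(k3), open(d_hall_lab), open(d_store_hall)}
  through step 1 (move(lab,store)): drop {at(store)}, keep {have(k3), open(d_hall_lab), open(d_store_hall)}, require {at(lab), open(d_store_lab)}
    → {at(lab), have(k3), open(d_hall_lab), open(d_store_hall), open(d_store_lab)}

== RESULT ==
["at(lab)", "have(k3)", "open(d_hall_lab)", "open(d_store_hall)", "open(d_store_lab)"]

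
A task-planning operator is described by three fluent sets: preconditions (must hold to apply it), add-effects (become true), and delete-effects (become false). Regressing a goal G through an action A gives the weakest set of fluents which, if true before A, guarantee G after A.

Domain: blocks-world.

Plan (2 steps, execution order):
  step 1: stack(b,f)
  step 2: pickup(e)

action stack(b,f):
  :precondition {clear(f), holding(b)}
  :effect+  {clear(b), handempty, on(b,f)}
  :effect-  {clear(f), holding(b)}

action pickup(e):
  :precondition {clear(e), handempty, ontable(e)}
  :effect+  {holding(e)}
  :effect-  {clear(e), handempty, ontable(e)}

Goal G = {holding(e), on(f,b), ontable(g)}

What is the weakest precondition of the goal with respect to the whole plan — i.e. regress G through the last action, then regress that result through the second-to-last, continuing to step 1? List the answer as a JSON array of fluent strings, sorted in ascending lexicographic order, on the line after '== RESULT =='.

Work backward from the goal:
  through step 2 (pickup(e)): drop {holding(e)}, keep {on(f,b), ontable(g)}, require {clear(e), handempty, ontable(e)}
    → {clear(e), handempty, on(f,b), ontable(e), ontable(g)}
  through step 1 (stack(b,f)): drop {handempty}, keep {clear(e), on(f,b), ontable(e), ontable(g)}, require {clear(f), holding(b)}
    → {clear(e), clear(f), holding(b), on(f,b), ontable(e), ontable(g)}

== RESULT ==
["clear(e)", "clear(f)", "holding(b)", "on(f,b)", "ontable(e)", "ontable(g)"]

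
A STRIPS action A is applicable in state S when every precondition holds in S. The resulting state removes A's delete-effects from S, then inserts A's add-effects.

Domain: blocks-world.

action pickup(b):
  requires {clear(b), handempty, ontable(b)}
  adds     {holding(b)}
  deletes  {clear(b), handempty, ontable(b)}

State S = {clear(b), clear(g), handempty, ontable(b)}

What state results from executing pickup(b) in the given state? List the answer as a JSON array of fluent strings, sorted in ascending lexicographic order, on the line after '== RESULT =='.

Compute (S \ del) ∪ add:
  pre ⊆ S: {clear(b), handempty, ontable(b)} ⊆ S  — applicable
  S \ del = {clear(g)}
  ∪ add   = {clear(g), holding(b)}

== RESULT ==
["clear(g)", "holding(b)"]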